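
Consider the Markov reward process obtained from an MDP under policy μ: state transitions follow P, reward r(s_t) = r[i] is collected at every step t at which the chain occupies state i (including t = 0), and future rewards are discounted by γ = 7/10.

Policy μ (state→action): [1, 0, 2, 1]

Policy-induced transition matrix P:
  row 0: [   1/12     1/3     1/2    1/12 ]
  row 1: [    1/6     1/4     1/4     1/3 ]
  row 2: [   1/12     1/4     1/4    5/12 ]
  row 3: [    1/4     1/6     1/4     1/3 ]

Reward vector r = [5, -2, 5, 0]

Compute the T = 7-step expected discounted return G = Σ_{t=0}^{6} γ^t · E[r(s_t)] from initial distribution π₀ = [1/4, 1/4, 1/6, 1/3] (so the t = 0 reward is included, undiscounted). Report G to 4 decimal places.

G = 5.2635

t=0: π = [0.2500, 0.2500, 0.1667, 0.3333], E[r] = 1.5833, γ^t·E[r] = 1.583333, running G = 1.583333
t=1: π = [0.1597, 0.2431, 0.3125, 0.2847], E[r] = 1.8750, γ^t·E[r] = 1.312500, running G = 2.895833
t=2: π = [0.1510, 0.2396, 0.2899, 0.3194], E[r] = 1.7257, γ^t·E[r] = 0.845590, running G = 3.741424
t=3: π = [0.1565, 0.2360, 0.2878, 0.3197], E[r] = 1.7496, γ^t·E[r] = 0.600101, running G = 4.341525
t=4: π = [0.1563, 0.2364, 0.2891, 0.3182], E[r] = 1.7543, γ^t·E[r] = 0.421208, running G = 4.762733
t=5: π = [0.1561, 0.2365, 0.2891, 0.3184], E[r] = 1.7527, γ^t·E[r] = 0.294569, running G = 5.057302
t=6: π = [0.1561, 0.2365, 0.2890, 0.3184], E[r] = 1.7526, γ^t·E[r] = 0.206196, running G = 5.263498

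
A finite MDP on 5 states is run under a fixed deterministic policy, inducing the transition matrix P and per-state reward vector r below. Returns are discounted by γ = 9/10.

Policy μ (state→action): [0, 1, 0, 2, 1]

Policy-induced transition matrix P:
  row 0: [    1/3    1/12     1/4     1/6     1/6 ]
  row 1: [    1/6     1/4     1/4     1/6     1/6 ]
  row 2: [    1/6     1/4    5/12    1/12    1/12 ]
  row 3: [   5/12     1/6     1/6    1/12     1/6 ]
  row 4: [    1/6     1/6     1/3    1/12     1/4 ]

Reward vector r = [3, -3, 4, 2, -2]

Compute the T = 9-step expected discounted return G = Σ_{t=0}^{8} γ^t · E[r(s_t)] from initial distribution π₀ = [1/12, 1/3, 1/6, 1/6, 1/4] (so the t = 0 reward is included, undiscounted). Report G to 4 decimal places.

t=0: π = [0.0833, 0.3333, 0.1667, 0.1667, 0.2500], E[r] = -0.2500, γ^t·E[r] = -0.250000, running G = -0.250000
t=1: π = [0.2222, 0.2014, 0.2847, 0.1181, 0.1736], E[r] = 1.0903, γ^t·E[r] = 0.981250, running G = 0.731250
t=2: π = [0.2332, 0.1887, 0.3021, 0.1186, 0.1574], E[r] = 1.2645, γ^t·E[r] = 1.024219, running G = 1.755469
t=3: π = [0.2352, 0.1881, 0.3036, 0.1185, 0.1546], E[r] = 1.2833, γ^t·E[r] = 0.935508, running G = 2.690977
t=4: π = [0.2355, 0.1880, 0.3036, 0.1186, 0.1543], E[r] = 1.2855, γ^t·E[r] = 0.843402, running G = 3.534379
t=5: π = [0.2356, 0.1880, 0.3036, 0.1186, 0.1542], E[r] = 1.2858, γ^t·E[r] = 0.759229, running G = 4.293607
t=6: π = [0.2356, 0.1880, 0.3036, 0.1186, 0.1542], E[r] = 1.2858, γ^t·E[r] = 0.683336, running G = 4.976943
t=7: π = [0.2356, 0.1880, 0.3036, 0.1186, 0.1542], E[r] = 1.2858, γ^t·E[r] = 0.615009, running G = 5.591952
t=8: π = [0.2356, 0.1880, 0.3036, 0.1186, 0.1542], E[r] = 1.2858, γ^t·E[r] = 0.553509, running G = 6.145461

G = 6.1455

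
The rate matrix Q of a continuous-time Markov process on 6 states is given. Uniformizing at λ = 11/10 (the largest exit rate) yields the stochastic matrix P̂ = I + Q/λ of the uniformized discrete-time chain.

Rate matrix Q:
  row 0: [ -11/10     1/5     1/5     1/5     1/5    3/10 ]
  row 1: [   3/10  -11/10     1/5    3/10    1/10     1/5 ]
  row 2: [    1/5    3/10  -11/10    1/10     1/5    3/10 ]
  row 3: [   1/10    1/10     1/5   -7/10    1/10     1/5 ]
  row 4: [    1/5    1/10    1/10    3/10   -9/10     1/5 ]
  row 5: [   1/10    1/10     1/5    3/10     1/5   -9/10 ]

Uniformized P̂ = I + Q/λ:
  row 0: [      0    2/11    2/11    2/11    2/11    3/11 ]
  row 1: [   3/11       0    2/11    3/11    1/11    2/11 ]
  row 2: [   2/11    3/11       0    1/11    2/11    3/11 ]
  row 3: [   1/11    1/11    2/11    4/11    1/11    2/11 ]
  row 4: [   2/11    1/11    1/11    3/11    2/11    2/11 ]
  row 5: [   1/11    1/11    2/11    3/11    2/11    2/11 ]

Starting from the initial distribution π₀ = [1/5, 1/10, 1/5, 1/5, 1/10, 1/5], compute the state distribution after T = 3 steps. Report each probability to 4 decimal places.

t=0: π = [0.2000, 0.1000, 0.2000, 0.2000, 0.1000, 0.2000]
t=1: π = [0.1182, 0.1364, 0.1364, 0.2364, 0.1545, 0.2182]
t=2: π = [0.1314, 0.1140, 0.1430, 0.2587, 0.1479, 0.2050]
t=3: π = [0.1261, 0.1185, 0.1424, 0.2583, 0.1479, 0.2068]

π = [0.1261, 0.1185, 0.1424, 0.2583, 0.1479, 0.2068]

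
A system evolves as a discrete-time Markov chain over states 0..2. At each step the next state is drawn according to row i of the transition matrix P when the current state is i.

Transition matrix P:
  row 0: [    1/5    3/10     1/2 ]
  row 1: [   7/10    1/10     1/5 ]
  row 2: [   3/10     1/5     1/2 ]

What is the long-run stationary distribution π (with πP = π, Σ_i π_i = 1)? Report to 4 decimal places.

π = [0.3504, 0.2137, 0.4359]

Balance equations π_j = Σ_i π_i·P[i][j]:
  π_0 = 1/5·π_0 + 7/10·π_1 + 3/10·π_2
  π_1 = 3/10·π_0 + 1/10·π_1 + 1/5·π_2
  normalize: π_0 + π_1 + π_2 = 1
Solving the linear system gives exactly π = [41/117, 25/117, 17/39].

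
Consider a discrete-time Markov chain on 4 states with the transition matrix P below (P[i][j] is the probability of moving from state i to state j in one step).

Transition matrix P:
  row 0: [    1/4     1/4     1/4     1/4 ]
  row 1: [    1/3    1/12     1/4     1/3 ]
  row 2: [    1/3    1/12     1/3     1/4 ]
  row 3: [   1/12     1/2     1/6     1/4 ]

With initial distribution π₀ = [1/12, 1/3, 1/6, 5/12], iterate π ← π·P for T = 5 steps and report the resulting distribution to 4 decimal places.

t=0: π = [0.0833, 0.3333, 0.1667, 0.4167]
t=1: π = [0.2222, 0.2708, 0.2292, 0.2778]
t=2: π = [0.2454, 0.2361, 0.2459, 0.2726]
t=3: π = [0.2447, 0.2378, 0.2478, 0.2697]
t=4: π = [0.2455, 0.2365, 0.2482, 0.2698]
t=5: π = [0.2454, 0.2367, 0.2482, 0.2697]

π = [0.2454, 0.2367, 0.2482, 0.2697]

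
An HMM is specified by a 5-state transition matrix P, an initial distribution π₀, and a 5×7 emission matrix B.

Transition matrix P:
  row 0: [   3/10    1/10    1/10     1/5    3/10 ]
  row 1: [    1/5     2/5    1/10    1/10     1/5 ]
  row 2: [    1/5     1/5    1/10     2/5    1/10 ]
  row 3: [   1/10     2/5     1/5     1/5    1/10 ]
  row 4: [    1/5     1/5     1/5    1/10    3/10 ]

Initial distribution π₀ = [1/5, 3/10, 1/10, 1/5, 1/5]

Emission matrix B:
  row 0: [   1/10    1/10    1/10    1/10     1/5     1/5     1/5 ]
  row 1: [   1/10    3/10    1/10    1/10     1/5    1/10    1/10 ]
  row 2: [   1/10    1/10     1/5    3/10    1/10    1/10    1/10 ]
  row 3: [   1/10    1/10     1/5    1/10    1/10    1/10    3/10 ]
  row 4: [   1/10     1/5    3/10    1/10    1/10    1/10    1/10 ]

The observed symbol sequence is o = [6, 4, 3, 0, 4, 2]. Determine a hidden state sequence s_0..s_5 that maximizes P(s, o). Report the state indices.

path = [3, 1, 1, 1, 1, 4]

t=0: δ = [4.000e-02, 3.000e-02, 1.000e-02, 6.000e-02, 2.000e-02]  (obs o_0=6)
t=1: δ = [2.400e-03, 4.800e-03, 1.200e-03, 1.200e-03, 1.200e-03]  ψ = [0, 3, 3, 3, 0]  (obs o_1=4)
t=2: δ = [9.600e-05, 1.920e-04, 1.440e-04, 4.800e-05, 9.600e-05]  ψ = [1, 1, 1, 0, 1]  (obs o_2=3)
t=3: δ = [3.840e-06, 7.680e-06, 1.920e-06, 5.760e-06, 3.840e-06]  ψ = [1, 1, 1, 2, 1]  (obs o_3=0)
t=4: δ = [3.072e-07, 6.144e-07, 1.152e-07, 1.152e-07, 1.536e-07]  ψ = [1, 1, 3, 3, 1]  (obs o_4=4)
t=5: δ = [1.229e-08, 2.458e-08, 1.229e-08, 1.229e-08, 3.686e-08]  ψ = [1, 1, 1, 0, 1]  (obs o_5=2)
backtrack: best end state = 4; path = [3, 1, 1, 1, 1, 4]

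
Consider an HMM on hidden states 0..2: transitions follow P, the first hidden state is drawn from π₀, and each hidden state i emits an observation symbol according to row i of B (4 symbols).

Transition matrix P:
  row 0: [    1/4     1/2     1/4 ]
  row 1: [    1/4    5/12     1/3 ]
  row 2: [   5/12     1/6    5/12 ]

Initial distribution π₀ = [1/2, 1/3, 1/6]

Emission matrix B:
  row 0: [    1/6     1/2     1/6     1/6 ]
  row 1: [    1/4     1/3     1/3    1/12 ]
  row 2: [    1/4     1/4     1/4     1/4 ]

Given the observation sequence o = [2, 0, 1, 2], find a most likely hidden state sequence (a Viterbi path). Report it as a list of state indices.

path = [1, 2, 0, 1]

t=0: δ = [8.333e-02, 1.111e-01, 4.167e-02]  (obs o_0=2)
t=1: δ = [4.630e-03, 1.157e-02, 9.259e-03]  ψ = [1, 1, 1]  (obs o_1=0)
t=2: δ = [1.929e-03, 1.608e-03, 9.645e-04]  ψ = [2, 1, 1]  (obs o_2=1)
t=3: δ = [8.038e-05, 3.215e-04, 1.340e-04]  ψ = [0, 0, 1]  (obs o_3=2)
backtrack: best end state = 1; path = [1, 2, 0, 1]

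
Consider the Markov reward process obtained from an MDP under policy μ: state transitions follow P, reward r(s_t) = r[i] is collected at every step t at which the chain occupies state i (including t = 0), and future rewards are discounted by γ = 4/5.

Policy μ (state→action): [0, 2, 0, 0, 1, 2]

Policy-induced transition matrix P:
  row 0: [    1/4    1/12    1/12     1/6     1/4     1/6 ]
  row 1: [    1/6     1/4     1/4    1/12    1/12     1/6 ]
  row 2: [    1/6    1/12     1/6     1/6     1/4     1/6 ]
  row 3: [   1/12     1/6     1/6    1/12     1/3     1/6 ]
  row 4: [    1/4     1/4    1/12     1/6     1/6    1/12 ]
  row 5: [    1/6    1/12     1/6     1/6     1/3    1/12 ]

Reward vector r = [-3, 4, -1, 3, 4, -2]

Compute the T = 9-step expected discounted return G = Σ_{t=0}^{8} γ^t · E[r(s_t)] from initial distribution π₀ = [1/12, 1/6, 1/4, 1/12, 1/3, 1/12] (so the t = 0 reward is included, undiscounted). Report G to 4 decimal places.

G = 4.8499

t=0: π = [0.0833, 0.1667, 0.2500, 0.0833, 0.3333, 0.0833], E[r] = 1.5833, γ^t·E[r] = 1.583333, running G = 1.583333
t=1: π = [0.1944, 0.1736, 0.1458, 0.1458, 0.2083, 0.1319], E[r] = 0.9722, γ^t·E[r] = 0.777778, running G = 2.361111
t=2: π = [0.1881, 0.1591, 0.1476, 0.1400, 0.2269, 0.1383], E[r] = 0.9757, γ^t·E[r] = 0.624444, running G = 2.985556
t=3: π = [0.1896, 0.1593, 0.1454, 0.1417, 0.2278, 0.1362], E[r] = 0.9871, γ^t·E[r] = 0.505383, running G = 3.490938
t=4: π = [0.1896, 0.1597, 0.1452, 0.1416, 0.2276, 0.1363], E[r] = 0.9872, γ^t·E[r] = 0.404339, running G = 3.895277
t=5: π = [0.1896, 0.1597, 0.1452, 0.1416, 0.2276, 0.1363], E[r] = 0.9869, γ^t·E[r] = 0.323399, running G = 4.218676
t=6: π = [0.1896, 0.1597, 0.1452, 0.1416, 0.2276, 0.1363], E[r] = 0.9869, γ^t·E[r] = 0.258711, running G = 4.477387
t=7: π = [0.1896, 0.1597, 0.1452, 0.1416, 0.2276, 0.1363], E[r] = 0.9869, γ^t·E[r] = 0.206970, running G = 4.684357
t=8: π = [0.1896, 0.1597, 0.1452, 0.1416, 0.2276, 0.1363], E[r] = 0.9869, γ^t·E[r] = 0.165576, running G = 4.849932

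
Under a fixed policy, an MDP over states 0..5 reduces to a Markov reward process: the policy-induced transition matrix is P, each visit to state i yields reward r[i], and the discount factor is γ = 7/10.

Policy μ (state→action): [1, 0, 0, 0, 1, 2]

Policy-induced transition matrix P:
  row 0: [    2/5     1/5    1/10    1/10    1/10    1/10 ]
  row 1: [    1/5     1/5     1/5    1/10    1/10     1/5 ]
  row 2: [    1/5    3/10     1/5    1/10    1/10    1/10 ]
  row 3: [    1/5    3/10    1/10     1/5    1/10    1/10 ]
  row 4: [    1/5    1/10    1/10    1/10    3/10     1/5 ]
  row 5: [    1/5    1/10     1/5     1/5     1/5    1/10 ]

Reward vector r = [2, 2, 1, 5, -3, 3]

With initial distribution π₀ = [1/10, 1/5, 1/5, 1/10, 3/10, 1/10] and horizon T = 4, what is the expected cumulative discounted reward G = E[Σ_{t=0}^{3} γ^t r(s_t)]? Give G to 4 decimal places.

t=0: π = [0.1000, 0.2000, 0.2000, 0.1000, 0.3000, 0.1000], E[r] = 0.7000, γ^t·E[r] = 0.700000, running G = 0.700000
t=1: π = [0.2200, 0.1900, 0.1500, 0.1200, 0.1700, 0.1500], E[r] = 1.5100, γ^t·E[r] = 1.057000, running G = 1.757000
t=2: π = [0.2440, 0.1950, 0.1490, 0.1270, 0.1490, 0.1360], E[r] = 1.6230, γ^t·E[r] = 0.795270, running G = 2.552270
t=3: π = [0.2488, 0.1991, 0.1480, 0.1263, 0.1434, 0.1344], E[r] = 1.6483, γ^t·E[r] = 0.565367, running G = 3.117637

G = 3.1176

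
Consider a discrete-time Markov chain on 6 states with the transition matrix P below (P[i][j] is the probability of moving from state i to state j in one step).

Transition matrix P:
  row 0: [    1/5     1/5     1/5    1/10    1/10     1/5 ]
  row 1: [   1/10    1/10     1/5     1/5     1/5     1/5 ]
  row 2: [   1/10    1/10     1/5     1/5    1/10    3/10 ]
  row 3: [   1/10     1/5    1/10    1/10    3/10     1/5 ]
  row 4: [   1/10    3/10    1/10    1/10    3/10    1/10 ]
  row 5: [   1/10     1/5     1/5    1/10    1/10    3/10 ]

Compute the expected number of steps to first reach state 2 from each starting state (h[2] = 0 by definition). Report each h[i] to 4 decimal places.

h = [5.8808, 6.0163, 0.0000, 6.6192, 6.6328, 5.8808]

First-step conditioning: h[2] = 0; for i ≠ 2, h[i] = 1 + Σ_k P[i][k]·h[k].
  h[0] = 1 + 1/5·h[0] + 1/5·h[1] + 1/10·h[3] + 1/10·h[4] + 1/5·h[5]
  h[1] = 1 + 1/10·h[0] + 1/10·h[1] + 1/5·h[3] + 1/5·h[4] + 1/5·h[5]
  h[3] = 1 + 1/10·h[0] + 1/5·h[1] + 1/10·h[3] + 3/10·h[4] + 1/5·h[5]
  h[4] = 1 + 1/10·h[0] + 3/10·h[1] + 1/10·h[3] + 3/10·h[4] + 1/10·h[5]
  h[5] = 1 + 1/10·h[0] + 1/5·h[1] + 1/10·h[3] + 1/10·h[4] + 3/10·h[5]
Solving the 5×5 linear system over states ≠ 2 gives exactly h = [2170/369, 740/123, 0, 4885/738, 4895/738, 2170/369] (h[2] = 0 is the target).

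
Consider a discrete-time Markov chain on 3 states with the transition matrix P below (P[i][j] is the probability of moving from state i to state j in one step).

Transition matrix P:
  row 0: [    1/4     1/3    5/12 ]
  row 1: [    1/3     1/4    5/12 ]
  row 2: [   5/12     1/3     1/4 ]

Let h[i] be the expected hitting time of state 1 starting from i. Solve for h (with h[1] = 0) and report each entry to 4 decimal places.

h = [3.0000, 0.0000, 3.0000]

First-step conditioning: h[1] = 0; for i ≠ 1, h[i] = 1 + Σ_k P[i][k]·h[k].
  h[0] = 1 + 1/4·h[0] + 5/12·h[2]
  h[2] = 1 + 5/12·h[0] + 1/4·h[2]
Solving the 2×2 linear system over states ≠ 1 gives exactly h = [3, 0, 3] (h[1] = 0 is the target).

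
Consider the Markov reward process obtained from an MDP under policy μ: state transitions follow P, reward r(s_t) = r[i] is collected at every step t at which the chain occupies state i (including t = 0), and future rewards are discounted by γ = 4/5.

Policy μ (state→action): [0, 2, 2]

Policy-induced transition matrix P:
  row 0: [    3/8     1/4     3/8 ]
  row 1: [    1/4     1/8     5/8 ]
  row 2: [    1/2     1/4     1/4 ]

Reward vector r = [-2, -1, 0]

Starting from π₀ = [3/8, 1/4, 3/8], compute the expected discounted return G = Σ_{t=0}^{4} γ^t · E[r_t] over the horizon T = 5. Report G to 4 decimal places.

t=0: π = [0.3750, 0.2500, 0.3750], E[r] = -1.0000, γ^t·E[r] = -1.000000, running G = -1.000000
t=1: π = [0.3906, 0.2188, 0.3906], E[r] = -1.0000, γ^t·E[r] = -0.800000, running G = -1.800000
t=2: π = [0.3965, 0.2227, 0.3809], E[r] = -1.0156, γ^t·E[r] = -0.650000, running G = -2.450000
t=3: π = [0.3948, 0.2222, 0.3831], E[r] = -1.0117, γ^t·E[r] = -0.518000, running G = -2.968000
t=4: π = [0.3951, 0.2222, 0.3827], E[r] = -1.0125, γ^t·E[r] = -0.414700, running G = -3.382700

G = -3.3827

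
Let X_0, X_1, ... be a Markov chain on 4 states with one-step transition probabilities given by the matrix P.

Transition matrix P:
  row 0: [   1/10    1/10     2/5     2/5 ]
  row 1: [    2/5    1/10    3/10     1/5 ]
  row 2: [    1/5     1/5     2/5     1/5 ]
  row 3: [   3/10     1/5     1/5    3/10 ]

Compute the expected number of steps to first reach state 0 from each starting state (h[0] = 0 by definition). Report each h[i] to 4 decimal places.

First-step conditioning: h[0] = 0; for i ≠ 0, h[i] = 1 + Σ_k P[i][k]·h[k].
  h[1] = 1 + 1/10·h[1] + 3/10·h[2] + 1/5·h[3]
  h[2] = 1 + 1/5·h[1] + 2/5·h[2] + 1/5·h[3]
  h[3] = 1 + 1/5·h[1] + 1/5·h[2] + 3/10·h[3]
Solving the 3×3 linear system over states ≠ 0 gives exactly h = [0, 405/128, 495/128, 55/16] (h[0] = 0 is the target).

h = [0.0000, 3.1641, 3.8672, 3.4375]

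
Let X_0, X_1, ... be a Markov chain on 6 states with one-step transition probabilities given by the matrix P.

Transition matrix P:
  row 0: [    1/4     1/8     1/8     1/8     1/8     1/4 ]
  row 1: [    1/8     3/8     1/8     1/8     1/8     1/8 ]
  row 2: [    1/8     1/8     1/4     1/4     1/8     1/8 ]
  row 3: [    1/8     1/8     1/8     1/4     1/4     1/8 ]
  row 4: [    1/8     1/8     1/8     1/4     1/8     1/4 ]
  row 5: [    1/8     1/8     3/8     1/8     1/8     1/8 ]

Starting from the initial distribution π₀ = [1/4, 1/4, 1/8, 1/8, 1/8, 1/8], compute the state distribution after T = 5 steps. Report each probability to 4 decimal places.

t=0: π = [0.2500, 0.2500, 0.1250, 0.1250, 0.1250, 0.1250]
t=1: π = [0.1563, 0.1875, 0.1719, 0.1719, 0.1406, 0.1719]
t=2: π = [0.1445, 0.1719, 0.1895, 0.1855, 0.1465, 0.1621]
t=3: π = [0.1431, 0.1680, 0.1892, 0.1902, 0.1482, 0.1614]
t=4: π = [0.1429, 0.1670, 0.1890, 0.1909, 0.1488, 0.1614]
t=5: π = [0.1429, 0.1667, 0.1890, 0.1911, 0.1489, 0.1615]

π = [0.1429, 0.1667, 0.1890, 0.1911, 0.1489, 0.1615]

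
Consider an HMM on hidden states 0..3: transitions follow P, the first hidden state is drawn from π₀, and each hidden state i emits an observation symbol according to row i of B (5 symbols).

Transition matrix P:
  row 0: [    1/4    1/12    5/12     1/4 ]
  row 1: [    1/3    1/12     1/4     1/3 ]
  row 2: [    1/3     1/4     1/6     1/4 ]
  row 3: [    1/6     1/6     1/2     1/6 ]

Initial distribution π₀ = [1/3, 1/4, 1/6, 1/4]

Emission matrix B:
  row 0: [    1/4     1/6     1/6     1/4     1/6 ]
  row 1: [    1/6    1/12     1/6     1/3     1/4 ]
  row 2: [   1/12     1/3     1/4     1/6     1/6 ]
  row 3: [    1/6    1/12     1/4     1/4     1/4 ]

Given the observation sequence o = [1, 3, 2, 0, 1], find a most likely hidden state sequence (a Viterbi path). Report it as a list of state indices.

path = [2, 0, 2, 0, 2]

t=0: δ = [5.556e-02, 2.083e-02, 5.556e-02, 2.083e-02]  (obs o_0=1)
t=1: δ = [4.630e-03, 4.630e-03, 3.858e-03, 3.472e-03]  ψ = [2, 2, 0, 0]  (obs o_1=3)
t=2: δ = [2.572e-04, 1.608e-04, 4.823e-04, 3.858e-04]  ψ = [1, 2, 0, 1]  (obs o_2=2)
t=3: δ = [4.019e-05, 2.009e-05, 1.608e-05, 2.009e-05]  ψ = [2, 2, 3, 2]  (obs o_3=0)
t=4: δ = [1.674e-06, 3.349e-07, 5.582e-06, 8.372e-07]  ψ = [0, 2, 0, 0]  (obs o_4=1)
backtrack: best end state = 2; path = [2, 0, 2, 0, 2]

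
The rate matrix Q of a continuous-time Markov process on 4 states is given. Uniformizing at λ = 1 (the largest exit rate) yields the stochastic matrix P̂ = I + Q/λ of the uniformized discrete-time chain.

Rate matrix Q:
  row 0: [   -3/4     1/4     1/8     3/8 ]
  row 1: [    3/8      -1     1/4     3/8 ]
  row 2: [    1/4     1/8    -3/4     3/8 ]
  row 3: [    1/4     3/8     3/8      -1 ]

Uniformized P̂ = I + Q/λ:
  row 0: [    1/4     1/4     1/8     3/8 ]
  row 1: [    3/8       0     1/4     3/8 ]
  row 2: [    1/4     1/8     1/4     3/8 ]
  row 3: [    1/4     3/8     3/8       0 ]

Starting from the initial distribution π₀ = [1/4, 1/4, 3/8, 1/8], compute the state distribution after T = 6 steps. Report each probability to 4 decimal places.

t=0: π = [0.2500, 0.2500, 0.3750, 0.1250]
t=1: π = [0.2813, 0.1563, 0.2344, 0.3281]
t=2: π = [0.2695, 0.2227, 0.2559, 0.2520]
t=3: π = [0.2778, 0.1938, 0.2478, 0.2805]
t=4: π = [0.2742, 0.2056, 0.2503, 0.2698]
t=5: π = [0.2757, 0.2010, 0.2494, 0.2738]
t=6: π = [0.2751, 0.2028, 0.2498, 0.2723]

π = [0.2751, 0.2028, 0.2498, 0.2723]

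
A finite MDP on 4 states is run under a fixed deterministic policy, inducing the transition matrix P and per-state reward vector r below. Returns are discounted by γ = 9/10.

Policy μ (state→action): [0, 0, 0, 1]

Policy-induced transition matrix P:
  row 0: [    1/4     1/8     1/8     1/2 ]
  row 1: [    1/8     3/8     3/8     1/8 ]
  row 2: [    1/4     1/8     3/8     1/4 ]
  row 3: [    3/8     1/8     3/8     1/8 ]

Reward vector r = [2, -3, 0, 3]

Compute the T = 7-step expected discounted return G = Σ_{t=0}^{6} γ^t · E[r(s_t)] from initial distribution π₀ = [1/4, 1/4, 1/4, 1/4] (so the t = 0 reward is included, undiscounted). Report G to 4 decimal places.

t=0: π = [0.2500, 0.2500, 0.2500, 0.2500], E[r] = 0.5000, γ^t·E[r] = 0.500000, running G = 0.500000
t=1: π = [0.2500, 0.1875, 0.3125, 0.2500], E[r] = 0.6875, γ^t·E[r] = 0.618750, running G = 1.118750
t=2: π = [0.2578, 0.1719, 0.3125, 0.2578], E[r] = 0.7734, γ^t·E[r] = 0.626484, running G = 1.745234
t=3: π = [0.2607, 0.1680, 0.3105, 0.2607], E[r] = 0.7998, γ^t·E[r] = 0.583058, running G = 2.328292
t=4: π = [0.2616, 0.1670, 0.3098, 0.2616], E[r] = 0.8070, γ^t·E[r] = 0.529477, running G = 2.857769
t=5: π = [0.2618, 0.1667, 0.3096, 0.2618], E[r] = 0.8089, γ^t·E[r] = 0.477638, running G = 3.335407
t=6: π = [0.2619, 0.1667, 0.3095, 0.2619], E[r] = 0.8094, γ^t·E[r] = 0.430128, running G = 3.765535

G = 3.7655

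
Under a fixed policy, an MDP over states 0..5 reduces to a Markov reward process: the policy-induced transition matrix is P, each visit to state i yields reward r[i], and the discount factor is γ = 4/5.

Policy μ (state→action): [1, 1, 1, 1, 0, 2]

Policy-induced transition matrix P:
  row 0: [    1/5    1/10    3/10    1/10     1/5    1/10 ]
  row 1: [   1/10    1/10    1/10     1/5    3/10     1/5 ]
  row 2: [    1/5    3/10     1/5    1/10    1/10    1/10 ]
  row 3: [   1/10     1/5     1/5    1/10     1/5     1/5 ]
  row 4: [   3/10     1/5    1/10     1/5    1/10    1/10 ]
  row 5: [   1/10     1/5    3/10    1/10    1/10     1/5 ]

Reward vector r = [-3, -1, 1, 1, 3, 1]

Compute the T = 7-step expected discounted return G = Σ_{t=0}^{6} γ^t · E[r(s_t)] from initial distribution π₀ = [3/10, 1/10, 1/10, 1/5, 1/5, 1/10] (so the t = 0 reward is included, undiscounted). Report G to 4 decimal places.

t=0: π = [0.3000, 0.1000, 0.1000, 0.2000, 0.2000, 0.1000], E[r] = 0.0000, γ^t·E[r] = 0.000000, running G = 0.000000
t=1: π = [0.1800, 0.1700, 0.2100, 0.1300, 0.1700, 0.1400], E[r] = 0.2800, γ^t·E[r] = 0.224000, running G = 0.224000
t=2: π = [0.1730, 0.1860, 0.1980, 0.1340, 0.1650, 0.1440], E[r] = 0.2660, γ^t·E[r] = 0.170240, running G = 0.394240
t=3: π = [0.1701, 0.1839, 0.1966, 0.1351, 0.1679, 0.1464], E[r] = 0.2876, γ^t·E[r] = 0.147251, running G = 0.541491
t=4: π = [0.1703, 0.1843, 0.1965, 0.1352, 0.1673, 0.1465], E[r] = 0.2851, γ^t·E[r] = 0.116769, running G = 0.658260
t=5: π = [0.1701, 0.1842, 0.1965, 0.1352, 0.1674, 0.1466], E[r] = 0.2859, γ^t·E[r] = 0.093674, running G = 0.751934
t=6: π = [0.1701, 0.1842, 0.1965, 0.1352, 0.1674, 0.1466], E[r] = 0.2857, γ^t·E[r] = 0.074900, running G = 0.826833

G = 0.8268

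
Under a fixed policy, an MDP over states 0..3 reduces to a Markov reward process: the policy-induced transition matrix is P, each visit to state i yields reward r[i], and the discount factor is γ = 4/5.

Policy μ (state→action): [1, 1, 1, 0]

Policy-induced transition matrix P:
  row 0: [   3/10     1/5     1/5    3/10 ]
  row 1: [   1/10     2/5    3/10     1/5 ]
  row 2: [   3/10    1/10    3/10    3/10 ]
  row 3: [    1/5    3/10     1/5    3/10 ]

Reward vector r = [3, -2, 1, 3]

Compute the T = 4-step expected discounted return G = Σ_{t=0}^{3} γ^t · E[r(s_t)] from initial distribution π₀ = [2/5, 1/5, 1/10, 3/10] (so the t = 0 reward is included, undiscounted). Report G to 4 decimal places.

t=0: π = [0.4000, 0.2000, 0.1000, 0.3000], E[r] = 1.8000, γ^t·E[r] = 1.800000, running G = 1.800000
t=1: π = [0.2300, 0.2600, 0.2300, 0.2800], E[r] = 1.2400, γ^t·E[r] = 0.992000, running G = 2.792000
t=2: π = [0.2200, 0.2570, 0.2490, 0.2740], E[r] = 1.2170, γ^t·E[r] = 0.778880, running G = 3.570880
t=3: π = [0.2212, 0.2539, 0.2506, 0.2743], E[r] = 1.2293, γ^t·E[r] = 0.629402, running G = 4.200282

G = 4.2003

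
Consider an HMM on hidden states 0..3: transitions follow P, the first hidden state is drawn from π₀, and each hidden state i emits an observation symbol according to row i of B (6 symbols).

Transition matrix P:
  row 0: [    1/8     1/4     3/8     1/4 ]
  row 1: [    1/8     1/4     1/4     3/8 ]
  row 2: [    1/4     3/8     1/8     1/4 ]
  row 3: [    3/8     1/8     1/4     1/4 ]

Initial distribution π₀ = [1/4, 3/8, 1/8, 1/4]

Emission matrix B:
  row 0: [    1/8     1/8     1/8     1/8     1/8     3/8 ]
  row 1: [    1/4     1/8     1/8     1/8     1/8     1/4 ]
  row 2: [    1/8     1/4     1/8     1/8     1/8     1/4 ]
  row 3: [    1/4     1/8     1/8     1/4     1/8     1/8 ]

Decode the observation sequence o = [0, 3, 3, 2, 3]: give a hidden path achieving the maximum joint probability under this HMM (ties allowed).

path = [1, 3, 3, 0, 3]

t=0: δ = [3.125e-02, 9.375e-02, 1.562e-02, 6.250e-02]  (obs o_0=0)
t=1: δ = [2.930e-03, 2.930e-03, 2.930e-03, 8.789e-03]  ψ = [3, 1, 1, 1]  (obs o_1=3)
t=2: δ = [4.120e-04, 1.373e-04, 2.747e-04, 5.493e-04]  ψ = [3, 2, 3, 3]  (obs o_2=3)
t=3: δ = [2.575e-05, 1.287e-05, 1.931e-05, 1.717e-05]  ψ = [3, 0, 0, 3]  (obs o_3=2)
t=4: δ = [8.047e-07, 9.052e-07, 1.207e-06, 1.609e-06]  ψ = [3, 2, 0, 0]  (obs o_4=3)
backtrack: best end state = 3; path = [1, 3, 3, 0, 3]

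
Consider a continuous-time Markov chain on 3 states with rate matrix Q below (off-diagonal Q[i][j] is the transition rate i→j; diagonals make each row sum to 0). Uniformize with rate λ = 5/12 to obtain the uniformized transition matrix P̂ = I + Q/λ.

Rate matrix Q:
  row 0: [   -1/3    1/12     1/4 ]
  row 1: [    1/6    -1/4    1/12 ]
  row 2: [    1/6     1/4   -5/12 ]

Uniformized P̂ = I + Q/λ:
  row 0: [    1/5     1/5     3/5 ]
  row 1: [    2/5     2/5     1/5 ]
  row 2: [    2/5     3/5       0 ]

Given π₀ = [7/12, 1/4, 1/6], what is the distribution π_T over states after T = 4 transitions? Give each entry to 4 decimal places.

π = [0.3337, 0.3919, 0.2744]

t=0: π = [0.5833, 0.2500, 0.1667]
t=1: π = [0.2833, 0.3167, 0.4000]
t=2: π = [0.3433, 0.4233, 0.2333]
t=3: π = [0.3313, 0.3780, 0.2907]
t=4: π = [0.3337, 0.3919, 0.2744]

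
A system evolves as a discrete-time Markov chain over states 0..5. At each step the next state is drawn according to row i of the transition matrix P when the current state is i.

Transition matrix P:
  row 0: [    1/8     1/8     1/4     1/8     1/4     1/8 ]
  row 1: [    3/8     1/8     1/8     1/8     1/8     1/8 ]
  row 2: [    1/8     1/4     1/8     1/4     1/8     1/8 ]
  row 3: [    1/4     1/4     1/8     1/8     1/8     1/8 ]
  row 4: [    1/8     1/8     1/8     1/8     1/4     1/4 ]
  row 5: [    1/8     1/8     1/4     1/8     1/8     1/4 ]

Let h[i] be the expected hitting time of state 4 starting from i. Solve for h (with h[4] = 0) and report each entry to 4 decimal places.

First-step conditioning: h[4] = 0; for i ≠ 4, h[i] = 1 + Σ_k P[i][k]·h[k].
  h[0] = 1 + 1/8·h[0] + 1/8·h[1] + 1/4·h[2] + 1/8·h[3] + 1/8·h[5]
  h[1] = 1 + 3/8·h[0] + 1/8·h[1] + 1/8·h[2] + 1/8·h[3] + 1/8·h[5]
  h[2] = 1 + 1/8·h[0] + 1/4·h[1] + 1/8·h[2] + 1/4·h[3] + 1/8·h[5]
  h[3] = 1 + 1/4·h[0] + 1/4·h[1] + 1/8·h[2] + 1/8·h[3] + 1/8·h[5]
  h[5] = 1 + 1/8·h[0] + 1/8·h[1] + 1/4·h[2] + 1/8·h[3] + 1/4·h[5]
Solving the 5×5 linear system over states ≠ 4 gives exactly h = [33208/5623, 36792/5623, 37744/5623, 37240/5623, 0, 37952/5623] (h[4] = 0 is the target).

h = [5.9057, 6.5431, 6.7124, 6.6228, 0.0000, 6.7494]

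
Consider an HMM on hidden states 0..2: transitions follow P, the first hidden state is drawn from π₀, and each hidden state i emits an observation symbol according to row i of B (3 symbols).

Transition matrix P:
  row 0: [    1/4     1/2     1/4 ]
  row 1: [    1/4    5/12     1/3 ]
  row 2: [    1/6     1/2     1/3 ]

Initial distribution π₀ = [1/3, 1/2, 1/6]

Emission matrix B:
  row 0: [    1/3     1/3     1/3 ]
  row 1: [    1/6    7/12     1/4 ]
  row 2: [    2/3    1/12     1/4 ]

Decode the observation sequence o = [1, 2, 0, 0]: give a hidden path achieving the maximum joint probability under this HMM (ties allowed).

t=0: δ = [1.111e-01, 2.917e-01, 1.389e-02]  (obs o_0=1)
t=1: δ = [2.431e-02, 3.038e-02, 2.431e-02]  ψ = [1, 1, 1]  (obs o_1=2)
t=2: δ = [2.532e-03, 2.110e-03, 6.752e-03]  ψ = [1, 1, 1]  (obs o_2=0)
t=3: δ = [3.751e-04, 5.626e-04, 1.500e-03]  ψ = [2, 2, 2]  (obs o_3=0)
backtrack: best end state = 2; path = [1, 1, 2, 2]

path = [1, 1, 2, 2]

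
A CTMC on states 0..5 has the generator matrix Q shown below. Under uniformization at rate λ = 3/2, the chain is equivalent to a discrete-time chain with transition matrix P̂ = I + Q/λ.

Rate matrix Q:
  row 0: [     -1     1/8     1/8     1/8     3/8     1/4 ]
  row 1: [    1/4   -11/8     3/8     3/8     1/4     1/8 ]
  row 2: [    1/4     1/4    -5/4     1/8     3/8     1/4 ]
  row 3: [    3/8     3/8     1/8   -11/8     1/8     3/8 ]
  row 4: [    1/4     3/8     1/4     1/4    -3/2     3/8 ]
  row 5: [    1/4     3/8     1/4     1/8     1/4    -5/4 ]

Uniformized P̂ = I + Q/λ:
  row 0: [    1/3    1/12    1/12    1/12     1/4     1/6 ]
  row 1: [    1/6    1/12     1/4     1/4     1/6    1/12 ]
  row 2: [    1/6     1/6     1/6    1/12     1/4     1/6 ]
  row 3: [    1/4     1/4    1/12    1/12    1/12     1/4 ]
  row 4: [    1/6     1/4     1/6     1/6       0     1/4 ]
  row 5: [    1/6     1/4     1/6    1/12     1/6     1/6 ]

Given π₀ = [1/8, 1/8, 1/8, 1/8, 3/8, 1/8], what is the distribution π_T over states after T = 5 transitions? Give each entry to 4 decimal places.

t=0: π = [0.1250, 0.1250, 0.1250, 0.1250, 0.3750, 0.1250]
t=1: π = [0.1979, 0.1979, 0.1563, 0.1354, 0.1146, 0.1979]
t=2: π = [0.2109, 0.1710, 0.1554, 0.1259, 0.1658, 0.1710]
t=3: π = [0.2123, 0.1734, 0.1529, 0.1257, 0.1591, 0.1767]
t=4: π = [0.2125, 0.1730, 0.1530, 0.1255, 0.1601, 0.1759]
t=5: π = [0.2125, 0.1730, 0.1529, 0.1255, 0.1600, 0.1761]

π = [0.2125, 0.1730, 0.1529, 0.1255, 0.1600, 0.1761]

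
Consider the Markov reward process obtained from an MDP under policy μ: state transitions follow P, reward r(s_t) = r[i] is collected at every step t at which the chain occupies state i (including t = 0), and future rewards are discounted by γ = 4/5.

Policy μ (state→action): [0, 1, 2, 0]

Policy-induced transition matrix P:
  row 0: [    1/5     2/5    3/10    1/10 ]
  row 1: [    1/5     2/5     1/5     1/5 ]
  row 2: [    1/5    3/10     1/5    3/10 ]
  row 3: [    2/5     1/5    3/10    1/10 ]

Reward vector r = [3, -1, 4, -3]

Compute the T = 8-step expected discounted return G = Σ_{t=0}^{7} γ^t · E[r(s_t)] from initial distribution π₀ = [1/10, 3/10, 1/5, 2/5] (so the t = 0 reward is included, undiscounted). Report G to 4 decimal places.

G = 2.2948

t=0: π = [0.1000, 0.3000, 0.2000, 0.4000], E[r] = -0.4000, γ^t·E[r] = -0.400000, running G = -0.400000
t=1: π = [0.2800, 0.3000, 0.2500, 0.1700], E[r] = 1.0300, γ^t·E[r] = 0.824000, running G = 0.424000
t=2: π = [0.2340, 0.3410, 0.2450, 0.1800], E[r] = 0.8010, γ^t·E[r] = 0.512640, running G = 0.936640
t=3: π = [0.2360, 0.3395, 0.2414, 0.1831], E[r] = 0.7848, γ^t·E[r] = 0.401818, running G = 1.338458
t=4: π = [0.2366, 0.3392, 0.2419, 0.1822], E[r] = 0.7916, γ^t·E[r] = 0.324227, running G = 1.662685
t=5: π = [0.2364, 0.3394, 0.2419, 0.1823], E[r] = 0.7906, γ^t·E[r] = 0.259063, running G = 1.921747
t=6: π = [0.2365, 0.3394, 0.2419, 0.1823], E[r] = 0.7906, γ^t·E[r] = 0.207250, running G = 2.128997
t=7: π = [0.2365, 0.3393, 0.2419, 0.1823], E[r] = 0.7906, γ^t·E[r] = 0.165805, running G = 2.294802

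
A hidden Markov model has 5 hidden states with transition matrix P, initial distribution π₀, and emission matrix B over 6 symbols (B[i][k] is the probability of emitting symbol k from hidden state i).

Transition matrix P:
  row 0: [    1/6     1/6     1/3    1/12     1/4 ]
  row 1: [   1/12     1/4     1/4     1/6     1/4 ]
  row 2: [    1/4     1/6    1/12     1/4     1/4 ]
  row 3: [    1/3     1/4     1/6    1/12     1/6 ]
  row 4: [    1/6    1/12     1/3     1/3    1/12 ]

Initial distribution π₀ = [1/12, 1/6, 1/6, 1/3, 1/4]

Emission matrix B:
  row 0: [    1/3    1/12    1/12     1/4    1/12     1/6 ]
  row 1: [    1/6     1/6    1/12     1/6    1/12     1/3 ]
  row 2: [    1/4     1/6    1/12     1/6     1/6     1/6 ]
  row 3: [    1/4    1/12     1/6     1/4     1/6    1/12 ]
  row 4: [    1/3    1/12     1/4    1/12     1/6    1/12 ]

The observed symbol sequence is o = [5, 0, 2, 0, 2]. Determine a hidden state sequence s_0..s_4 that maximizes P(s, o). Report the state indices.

path = [1, 4, 3, 0, 4]

t=0: δ = [1.389e-02, 5.556e-02, 2.778e-02, 2.778e-02, 2.083e-02]  (obs o_0=5)
t=1: δ = [3.086e-03, 2.315e-03, 3.472e-03, 2.315e-03, 4.630e-03]  ψ = [3, 1, 1, 1, 1]  (obs o_1=0)
t=2: δ = [7.234e-05, 4.823e-05, 1.286e-04, 2.572e-04, 2.170e-04]  ψ = [2, 1, 4, 4, 2]  (obs o_2=2)
t=3: δ = [2.858e-05, 1.072e-05, 1.808e-05, 1.808e-05, 1.429e-05]  ψ = [3, 3, 4, 4, 3]  (obs o_3=0)
t=4: δ = [5.023e-07, 3.969e-07, 7.938e-07, 7.938e-07, 1.786e-06]  ψ = [3, 0, 0, 4, 0]  (obs o_4=2)
backtrack: best end state = 4; path = [1, 4, 3, 0, 4]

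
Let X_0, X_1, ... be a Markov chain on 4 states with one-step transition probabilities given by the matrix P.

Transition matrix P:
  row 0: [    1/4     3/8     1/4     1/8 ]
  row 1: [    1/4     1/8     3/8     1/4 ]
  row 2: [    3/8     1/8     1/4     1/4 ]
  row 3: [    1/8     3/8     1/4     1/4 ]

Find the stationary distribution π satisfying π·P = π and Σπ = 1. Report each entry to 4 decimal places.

Balance equations π_j = Σ_i π_i·P[i][j]:
  π_0 = 1/4·π_0 + 1/4·π_1 + 3/8·π_2 + 1/8·π_3
  π_1 = 3/8·π_0 + 1/8·π_1 + 1/8·π_2 + 3/8·π_3
  π_2 = 1/4·π_0 + 3/8·π_1 + 1/4·π_2 + 1/4·π_3
  normalize: π_0 + π_1 + π_2 + π_3 = 1
Solving the linear system gives exactly π = [74/287, 10/41, 23/82, 125/574].

π = [0.2578, 0.2439, 0.2805, 0.2178]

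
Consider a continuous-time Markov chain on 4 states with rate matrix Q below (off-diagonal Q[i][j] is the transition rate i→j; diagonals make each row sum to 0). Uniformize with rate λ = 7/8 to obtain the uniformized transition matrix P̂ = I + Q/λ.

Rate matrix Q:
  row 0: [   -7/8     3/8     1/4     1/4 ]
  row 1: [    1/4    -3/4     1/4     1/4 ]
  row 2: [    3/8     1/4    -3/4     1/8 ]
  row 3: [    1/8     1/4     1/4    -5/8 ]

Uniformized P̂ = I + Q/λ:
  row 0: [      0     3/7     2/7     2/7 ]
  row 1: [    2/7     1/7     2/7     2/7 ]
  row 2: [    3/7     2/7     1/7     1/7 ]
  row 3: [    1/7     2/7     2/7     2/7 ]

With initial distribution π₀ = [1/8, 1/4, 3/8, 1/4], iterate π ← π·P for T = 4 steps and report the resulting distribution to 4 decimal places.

π = [0.2212, 0.2787, 0.2501, 0.2501]

t=0: π = [0.1250, 0.2500, 0.3750, 0.2500]
t=1: π = [0.2679, 0.2679, 0.2321, 0.2321]
t=2: π = [0.2092, 0.2857, 0.2526, 0.2526]
t=3: π = [0.2259, 0.2748, 0.2496, 0.2496]
t=4: π = [0.2212, 0.2787, 0.2501, 0.2501]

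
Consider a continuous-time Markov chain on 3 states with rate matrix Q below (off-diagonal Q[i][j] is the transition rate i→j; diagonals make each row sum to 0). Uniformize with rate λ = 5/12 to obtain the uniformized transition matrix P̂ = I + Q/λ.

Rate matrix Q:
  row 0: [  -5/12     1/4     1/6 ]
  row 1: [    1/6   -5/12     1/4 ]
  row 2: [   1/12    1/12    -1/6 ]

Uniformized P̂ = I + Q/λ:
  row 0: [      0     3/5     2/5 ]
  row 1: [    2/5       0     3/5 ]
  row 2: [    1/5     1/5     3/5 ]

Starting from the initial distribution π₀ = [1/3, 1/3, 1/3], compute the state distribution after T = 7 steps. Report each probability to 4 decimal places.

π = [0.2057, 0.2355, 0.5587]

t=0: π = [0.3333, 0.3333, 0.3333]
t=1: π = [0.2000, 0.2667, 0.5333]
t=2: π = [0.2133, 0.2267, 0.5600]
t=3: π = [0.2027, 0.2400, 0.5573]
t=4: π = [0.2075, 0.2331, 0.5595]
t=5: π = [0.2051, 0.2364, 0.5585]
t=6: π = [0.2063, 0.2348, 0.5590]
t=7: π = [0.2057, 0.2355, 0.5587]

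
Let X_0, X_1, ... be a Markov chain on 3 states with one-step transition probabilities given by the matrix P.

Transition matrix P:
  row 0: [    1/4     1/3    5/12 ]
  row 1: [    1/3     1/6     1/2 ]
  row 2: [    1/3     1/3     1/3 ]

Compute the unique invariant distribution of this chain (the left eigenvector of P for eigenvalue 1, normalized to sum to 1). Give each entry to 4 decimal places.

π = [0.3077, 0.2857, 0.4066]

Balance equations π_j = Σ_i π_i·P[i][j]:
  π_0 = 1/4·π_0 + 1/3·π_1 + 1/3·π_2
  π_1 = 1/3·π_0 + 1/6·π_1 + 1/3·π_2
  normalize: π_0 + π_1 + π_2 = 1
Solving the linear system gives exactly π = [4/13, 2/7, 37/91].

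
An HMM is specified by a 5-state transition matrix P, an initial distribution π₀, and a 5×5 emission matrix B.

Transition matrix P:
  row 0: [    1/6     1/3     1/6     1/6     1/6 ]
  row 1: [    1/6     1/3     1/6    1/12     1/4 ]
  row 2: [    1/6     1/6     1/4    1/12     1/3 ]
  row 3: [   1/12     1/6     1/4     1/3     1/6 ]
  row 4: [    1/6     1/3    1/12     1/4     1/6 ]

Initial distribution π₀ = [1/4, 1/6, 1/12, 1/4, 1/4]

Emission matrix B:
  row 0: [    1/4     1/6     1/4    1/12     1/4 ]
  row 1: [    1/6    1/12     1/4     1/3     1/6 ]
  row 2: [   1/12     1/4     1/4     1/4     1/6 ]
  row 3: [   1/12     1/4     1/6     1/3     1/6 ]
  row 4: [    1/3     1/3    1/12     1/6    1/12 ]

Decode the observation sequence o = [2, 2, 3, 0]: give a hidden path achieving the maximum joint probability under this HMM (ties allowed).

path = [0, 1, 1, 4]

t=0: δ = [6.250e-02, 4.167e-02, 2.083e-02, 4.167e-02, 2.083e-02]  (obs o_0=2)
t=1: δ = [2.604e-03, 5.208e-03, 2.604e-03, 2.315e-03, 8.681e-04]  ψ = [0, 0, 0, 3, 0]  (obs o_1=2)
t=2: δ = [7.234e-05, 5.787e-04, 2.170e-04, 2.572e-04, 2.170e-04]  ψ = [1, 1, 1, 3, 1]  (obs o_2=3)
t=3: δ = [2.411e-05, 3.215e-05, 8.038e-06, 7.144e-06, 4.823e-05]  ψ = [1, 1, 1, 3, 1]  (obs o_3=0)
backtrack: best end state = 4; path = [0, 1, 1, 4]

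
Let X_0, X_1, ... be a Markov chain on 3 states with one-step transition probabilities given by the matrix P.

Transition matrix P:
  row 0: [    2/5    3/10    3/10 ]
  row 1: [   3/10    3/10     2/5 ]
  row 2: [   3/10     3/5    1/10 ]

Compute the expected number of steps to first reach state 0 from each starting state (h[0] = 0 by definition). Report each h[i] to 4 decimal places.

First-step conditioning: h[0] = 0; for i ≠ 0, h[i] = 1 + Σ_k P[i][k]·h[k].
  h[1] = 1 + 3/10·h[1] + 2/5·h[2]
  h[2] = 1 + 3/5·h[1] + 1/10·h[2]
Solving the 2×2 linear system over states ≠ 0 gives exactly h = [0, 10/3, 10/3] (h[0] = 0 is the target).

h = [0.0000, 3.3333, 3.3333]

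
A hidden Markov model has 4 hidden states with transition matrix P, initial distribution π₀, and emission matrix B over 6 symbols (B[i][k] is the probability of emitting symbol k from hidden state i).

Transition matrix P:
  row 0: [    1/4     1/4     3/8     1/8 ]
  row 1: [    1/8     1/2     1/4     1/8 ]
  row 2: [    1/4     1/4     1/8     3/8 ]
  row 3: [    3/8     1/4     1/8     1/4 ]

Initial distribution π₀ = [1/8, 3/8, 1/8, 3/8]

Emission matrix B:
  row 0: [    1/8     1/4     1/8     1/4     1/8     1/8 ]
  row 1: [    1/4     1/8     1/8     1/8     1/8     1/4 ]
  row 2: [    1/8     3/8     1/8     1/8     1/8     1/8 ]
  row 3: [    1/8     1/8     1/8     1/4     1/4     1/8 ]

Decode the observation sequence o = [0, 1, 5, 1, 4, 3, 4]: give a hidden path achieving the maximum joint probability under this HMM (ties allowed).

t=0: δ = [1.562e-02, 9.375e-02, 1.562e-02, 4.688e-02]  (obs o_0=0)
t=1: δ = [4.395e-03, 5.859e-03, 8.789e-03, 1.465e-03]  ψ = [3, 1, 1, 1]  (obs o_1=1)
t=2: δ = [2.747e-04, 7.324e-04, 2.060e-04, 4.120e-04]  ψ = [2, 1, 0, 2]  (obs o_2=5)
t=3: δ = [3.862e-05, 4.578e-05, 6.866e-05, 1.287e-05]  ψ = [3, 1, 1, 3]  (obs o_3=1)
t=4: δ = [2.146e-06, 2.861e-06, 1.810e-06, 6.437e-06]  ψ = [2, 1, 0, 2]  (obs o_4=4)
t=5: δ = [6.035e-07, 2.012e-07, 1.006e-07, 4.023e-07]  ψ = [3, 3, 0, 3]  (obs o_5=3)
t=6: δ = [1.886e-08, 1.886e-08, 2.829e-08, 2.515e-08]  ψ = [0, 0, 0, 3]  (obs o_6=4)
backtrack: best end state = 2; path = [1, 1, 1, 2, 3, 0, 2]

path = [1, 1, 1, 2, 3, 0, 2]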